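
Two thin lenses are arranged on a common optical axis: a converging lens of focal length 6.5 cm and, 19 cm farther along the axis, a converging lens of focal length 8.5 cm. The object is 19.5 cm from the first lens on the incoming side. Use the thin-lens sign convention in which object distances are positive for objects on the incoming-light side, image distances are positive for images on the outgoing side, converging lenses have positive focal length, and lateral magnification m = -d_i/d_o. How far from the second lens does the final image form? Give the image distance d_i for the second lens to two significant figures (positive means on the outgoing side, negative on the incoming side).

100 cm

First lens: d_i1 = 1/(1/6.5 - 1/19.5) = 9.750 cm.
Object distance for lens 2: d_o2 = 19 - 9.750 = 9.250 cm.
Second lens: d_i2 = 1/(1/8.5 - 1/(9.250)) = 104.833 cm.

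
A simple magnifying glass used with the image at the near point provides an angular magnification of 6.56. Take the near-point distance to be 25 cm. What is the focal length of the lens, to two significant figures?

4.5 cm

For the image at the near point, M = 1 + D/f.
f = D/(M - 1) = 25/(6.56 - 1) = 4.496 cm.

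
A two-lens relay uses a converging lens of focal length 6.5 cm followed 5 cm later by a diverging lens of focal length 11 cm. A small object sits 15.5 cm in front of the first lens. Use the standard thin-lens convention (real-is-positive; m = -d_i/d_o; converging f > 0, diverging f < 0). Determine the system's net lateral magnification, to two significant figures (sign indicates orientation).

-1.7

First lens: d_i1 = 1/(1/6.5 - 1/15.5) = 11.194 cm.
m_1 = -(11.194)/15.5 = -0.7222.
Since 11.194 cm > 5 cm, the first image lies past the second lens and serves as a virtual object: d_o2 = L - d_i1 = -6.194 cm.
Second lens: d_i2 = 1/(1/(-11) - 1/(-6.194)) = 14.179 cm.
m_2 = -(14.179)/(-6.194) = 2.2890.
Overall magnification: m = m_1 m_2 = -1.6532.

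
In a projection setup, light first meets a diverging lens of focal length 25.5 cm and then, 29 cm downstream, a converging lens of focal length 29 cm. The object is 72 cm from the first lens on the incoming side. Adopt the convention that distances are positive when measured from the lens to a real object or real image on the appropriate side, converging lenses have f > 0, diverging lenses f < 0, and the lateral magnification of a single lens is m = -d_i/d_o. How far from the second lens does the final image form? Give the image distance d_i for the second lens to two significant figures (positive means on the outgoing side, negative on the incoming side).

74 cm

First lens: d_i1 = 1/(1/(-25.5) - 1/72) = -18.831 cm.
With d_i1 < 0 the first image is virtual and lies on the object side; the object distance for lens 2 is d_o2 = 29 - (-18.831) = 47.831 cm.
Second lens: d_i2 = 1/(1/29 - 1/(47.831)) = 73.661 cm.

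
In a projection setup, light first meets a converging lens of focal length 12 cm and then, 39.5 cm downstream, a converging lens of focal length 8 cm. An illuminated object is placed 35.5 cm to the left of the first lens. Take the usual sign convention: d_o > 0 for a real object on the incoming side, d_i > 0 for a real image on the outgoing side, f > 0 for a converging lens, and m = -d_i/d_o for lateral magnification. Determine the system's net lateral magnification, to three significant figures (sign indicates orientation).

Lens 1: 1/d_i1 = 1/f_1 - 1/d_o1 = 1/12 - 1/35.5 = 0.05516 cm^-1, so d_i1 = 18.128 cm.
m_1 = -(18.128)/35.5 = -0.5106.
The intermediate image is 18.128 cm to the right of lens 1, so d_o2 = L - d_i1 = 39.5 - 18.128 = 21.372 cm.
Lens 2: 1/d_i2 = 1/f_2 - 1/d_o2 = 1/8 - 1/(21.372) = 0.07821 cm^-1, so d_i2 = 12.786 cm.
m_2 = -(12.786)/(21.372) = -0.5982.
The system's lateral magnification is m_1 m_2 = (-0.5106)(-0.5982) = 0.3055.

0.305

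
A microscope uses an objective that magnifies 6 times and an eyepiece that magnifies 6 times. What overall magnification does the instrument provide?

The overall magnification of a compound microscope is the product of the objective and eyepiece magnifications:
M = M_obj x M_eye = 6 x 6 = 36.

36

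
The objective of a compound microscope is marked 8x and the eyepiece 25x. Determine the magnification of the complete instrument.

200

The overall magnification of a compound microscope is the product of the objective and eyepiece magnifications:
M = M_obj x M_eye = 8 x 25 = 200.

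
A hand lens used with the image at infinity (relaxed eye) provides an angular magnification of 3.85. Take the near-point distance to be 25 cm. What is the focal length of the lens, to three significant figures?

For the image at infinity, M = D/f.
f = D/M = 25/3.85 = 6.494 cm.

6.49 cm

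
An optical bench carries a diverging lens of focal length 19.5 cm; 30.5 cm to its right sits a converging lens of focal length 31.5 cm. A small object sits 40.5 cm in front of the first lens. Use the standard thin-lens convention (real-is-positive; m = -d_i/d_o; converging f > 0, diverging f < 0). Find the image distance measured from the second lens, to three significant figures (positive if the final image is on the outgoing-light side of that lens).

113 cm

First lens: d_i1 = 1/(1/(-19.5) - 1/40.5) = -13.163 cm.
With d_i1 < 0 the first image is virtual and lies on the object side; the object distance for lens 2 is d_o2 = 30.5 - (-13.163) = 43.663 cm.
Second lens: d_i2 = 1/(1/31.5 - 1/(43.663)) = 113.083 cm.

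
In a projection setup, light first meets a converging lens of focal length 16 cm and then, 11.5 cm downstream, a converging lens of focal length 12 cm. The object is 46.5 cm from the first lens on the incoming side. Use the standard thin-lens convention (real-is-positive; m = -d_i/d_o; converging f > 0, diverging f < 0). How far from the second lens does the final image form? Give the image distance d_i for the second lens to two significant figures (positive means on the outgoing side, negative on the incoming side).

6.2 cm

Applying the thin-lens equation to the first lens, 1/16 = 1/46.5 + 1/d_i1, which gives d_i1 = 24.393 cm.
Since 24.393 cm > 11.5 cm, the first image lies past the second lens and serves as a virtual object: d_o2 = L - d_i1 = -12.893 cm.
Applying the thin-lens equation again with f_2 = 12 cm and d_o2 = -12.893 cm gives d_i2 = 6.215 cm.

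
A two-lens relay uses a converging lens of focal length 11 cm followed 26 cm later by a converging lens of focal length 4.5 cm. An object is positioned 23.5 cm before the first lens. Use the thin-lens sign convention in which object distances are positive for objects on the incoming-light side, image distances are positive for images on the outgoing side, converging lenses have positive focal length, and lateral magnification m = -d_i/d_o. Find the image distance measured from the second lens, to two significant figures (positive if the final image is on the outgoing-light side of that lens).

29 cm

Applying the thin-lens equation to the first lens, 1/11 = 1/23.5 + 1/d_i1, which gives d_i1 = 20.680 cm.
The intermediate image is 20.680 cm to the right of lens 1, so d_o2 = L - d_i1 = 26 - 20.680 = 5.320 cm.
Applying the thin-lens equation again with f_2 = 4.5 cm and d_o2 = 5.320 cm gives d_i2 = 29.195 cm.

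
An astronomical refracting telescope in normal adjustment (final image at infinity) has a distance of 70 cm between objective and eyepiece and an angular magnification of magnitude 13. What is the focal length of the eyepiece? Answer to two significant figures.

In normal adjustment the tube length equals f_obj + f_eye and |M| = f_obj/f_eye.
So f_obj = 13 f_eye and 13 f_eye + f_eye = 70 cm, giving f_eye = 70/14 = 5.000 cm and f_obj = 65.000 cm.

5.0 cm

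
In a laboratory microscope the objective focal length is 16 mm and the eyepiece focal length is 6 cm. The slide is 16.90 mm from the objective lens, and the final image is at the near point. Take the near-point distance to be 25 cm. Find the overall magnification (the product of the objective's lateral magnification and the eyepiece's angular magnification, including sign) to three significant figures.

Convert to cm: f_obj = 16 mm = 1.6 cm; d_o = 16.90 mm = 1.69 cm.
Objective: 1/d_i = 1/f_obj - 1/d_o = 1/1.6 - 1/1.69 = 0.03328 cm^-1, so d_i = 30.044 cm.
m_obj = -d_i/d_o = -30.044/1.69 = -17.778.
Eyepiece angular magnification (image at near point): M_eye = 1 + D/f_e = 1 + 25/6 = 5.167.
Overall M = m_obj x M_eye = (-17.778)(5.167) = -91.85.

-91.9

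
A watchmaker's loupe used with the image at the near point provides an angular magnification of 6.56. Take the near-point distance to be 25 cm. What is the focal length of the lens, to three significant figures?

4.50 cm

For the image at the near point, M = 1 + D/f.
f = D/(M - 1) = 25/(6.56 - 1) = 4.496 cm.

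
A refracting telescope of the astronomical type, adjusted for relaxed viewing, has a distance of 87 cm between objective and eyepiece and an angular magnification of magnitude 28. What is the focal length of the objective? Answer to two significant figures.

In normal adjustment the tube length equals f_obj + f_eye and |M| = f_obj/f_eye.
So f_obj = 28 f_eye and 28 f_eye + f_eye = 87 cm, giving f_eye = 87/29 = 3.000 cm and f_obj = 84.000 cm.

84 cm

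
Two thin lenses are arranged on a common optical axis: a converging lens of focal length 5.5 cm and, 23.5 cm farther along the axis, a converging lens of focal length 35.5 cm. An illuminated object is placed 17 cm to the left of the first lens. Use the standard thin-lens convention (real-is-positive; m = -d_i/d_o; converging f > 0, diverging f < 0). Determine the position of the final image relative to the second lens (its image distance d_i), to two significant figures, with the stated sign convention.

-27 cm

Lens 1: 1/d_i1 = 1/f_1 - 1/d_o1 = 1/5.5 - 1/17 = 0.12299 cm^-1, so d_i1 = 8.130 cm.
That image sits 15.370 cm in front of the second lens, so d_o2 = 15.370 cm.
Lens 2: 1/d_i2 = 1/f_2 - 1/d_o2 = 1/35.5 - 1/(15.370) = -0.03689 cm^-1, so d_i2 = -27.104 cm.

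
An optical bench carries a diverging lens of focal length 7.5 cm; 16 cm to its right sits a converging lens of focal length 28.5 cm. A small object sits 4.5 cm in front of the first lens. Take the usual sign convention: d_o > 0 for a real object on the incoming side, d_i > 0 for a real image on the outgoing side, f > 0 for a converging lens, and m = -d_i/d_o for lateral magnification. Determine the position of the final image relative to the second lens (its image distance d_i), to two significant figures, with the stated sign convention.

First lens: d_i1 = 1/(1/(-7.5) - 1/4.5) = -2.813 cm.
The intermediate image is virtual, 2.813 cm to the left of lens 1, so d_o2 = L - d_i1 = 16 - (-2.813) = 18.812 cm.
Second lens: d_i2 = 1/(1/28.5 - 1/(18.812)) = -55.345 cm.

-55 cm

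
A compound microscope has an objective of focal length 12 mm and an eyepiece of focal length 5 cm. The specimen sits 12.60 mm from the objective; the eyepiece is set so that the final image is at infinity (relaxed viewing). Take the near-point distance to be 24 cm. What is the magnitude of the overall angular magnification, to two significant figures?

Convert to cm: f_obj = 12 mm = 1.2 cm; d_o = 12.60 mm = 1.26 cm.
Objective: 1/d_i = 1/f_obj - 1/d_o = 1/1.2 - 1/1.26 = 0.03968 cm^-1, so d_i = 25.200 cm.
m_obj = -d_i/d_o = -25.200/1.26 = -20.000.
Eyepiece angular magnification (image at infinity): M_eye = D/f_e = 24/5 = 4.800.
Overall M = m_obj x M_eye = (-20.000)(4.800) = -96.00.
|M| = 96.00.

96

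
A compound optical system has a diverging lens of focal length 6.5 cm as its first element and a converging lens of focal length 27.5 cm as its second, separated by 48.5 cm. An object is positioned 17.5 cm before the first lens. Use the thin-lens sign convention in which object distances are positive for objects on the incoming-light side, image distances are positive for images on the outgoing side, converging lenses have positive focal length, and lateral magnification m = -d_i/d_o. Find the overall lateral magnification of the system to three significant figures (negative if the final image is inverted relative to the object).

-0.289

Lens 1: 1/d_i1 = 1/f_1 - 1/d_o1 = 1/(-6.5) - 1/17.5 = -0.21099 cm^-1, so d_i1 = -4.740 cm.
m_1 = -(-4.740)/17.5 = 0.2708.
With d_i1 < 0 the first image is virtual and lies on the object side; the object distance for lens 2 is d_o2 = 48.5 - (-4.740) = 53.240 cm.
Lens 2: 1/d_i2 = 1/f_2 - 1/d_o2 = 1/27.5 - 1/(53.240) = 0.01758 cm^-1, so d_i2 = 56.881 cm.
m_2 = -(56.881)/(53.240) = -1.0684.
The system's lateral magnification is m_1 m_2 = (0.2708)(-1.0684) = -0.2894.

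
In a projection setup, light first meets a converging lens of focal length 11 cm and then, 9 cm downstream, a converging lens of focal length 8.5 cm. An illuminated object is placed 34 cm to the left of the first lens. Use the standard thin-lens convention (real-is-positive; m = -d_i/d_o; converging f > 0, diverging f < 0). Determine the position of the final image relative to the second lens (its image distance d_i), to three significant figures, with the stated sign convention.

First lens: d_i1 = 1/(1/11 - 1/34) = 16.261 cm.
Since 16.261 cm > 9 cm, the first image lies past the second lens and serves as a virtual object: d_o2 = L - d_i1 = -7.261 cm.
Second lens: d_i2 = 1/(1/8.5 - 1/(-7.261)) = 3.916 cm.

3.92 cm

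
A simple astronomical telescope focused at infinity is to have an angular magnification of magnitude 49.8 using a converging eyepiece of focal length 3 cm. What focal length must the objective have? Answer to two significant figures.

150 cm

|M| = f_obj/|f_eye|, so f_obj = |M| x |f_eye| = 49.8 x 3 = 149.400 cm.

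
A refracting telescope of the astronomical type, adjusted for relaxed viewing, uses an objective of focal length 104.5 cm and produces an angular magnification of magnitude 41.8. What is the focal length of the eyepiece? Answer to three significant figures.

2.50 cm

|M| = f_obj/f_eye, so f_eye = f_obj/|M| = 104.5/41.8 = 2.500 cm.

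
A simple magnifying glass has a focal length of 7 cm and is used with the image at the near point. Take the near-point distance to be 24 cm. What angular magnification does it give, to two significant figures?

4.4

M = 1 + D/f = 1 + 24/7 = 4.429.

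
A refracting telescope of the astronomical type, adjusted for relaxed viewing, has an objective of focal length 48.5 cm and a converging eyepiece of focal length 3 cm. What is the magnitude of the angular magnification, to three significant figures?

16.2

|M| = f_obj/|f_eye| = 48.5/3 = 16.167.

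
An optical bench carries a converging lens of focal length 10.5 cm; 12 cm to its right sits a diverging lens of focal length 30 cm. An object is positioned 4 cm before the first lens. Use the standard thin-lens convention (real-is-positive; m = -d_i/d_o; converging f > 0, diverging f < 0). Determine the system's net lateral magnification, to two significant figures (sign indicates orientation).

Applying the thin-lens equation to the first lens, 1/10.5 = 1/4 + 1/d_i1, which gives d_i1 = -6.462 cm.
Its lateral magnification is m_1 = -d_i1/d_o1 = -(-6.462)/4 = 1.6154.
The intermediate image is virtual, 6.462 cm to the left of lens 1, so d_o2 = L - d_i1 = 12 - (-6.462) = 18.462 cm.
Applying the thin-lens equation again with f_2 = -30 cm and d_o2 = 18.462 cm gives d_i2 = -11.429 cm.
m_2 = -(-11.429)/(18.462) = 0.6190.
The system's lateral magnification is m_1 m_2 = (1.6154)(0.6190) = 1.0000.

1.0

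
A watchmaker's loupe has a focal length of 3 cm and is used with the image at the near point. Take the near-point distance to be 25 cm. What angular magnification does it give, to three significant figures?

M = 1 + D/f = 1 + 25/3 = 9.333.

9.33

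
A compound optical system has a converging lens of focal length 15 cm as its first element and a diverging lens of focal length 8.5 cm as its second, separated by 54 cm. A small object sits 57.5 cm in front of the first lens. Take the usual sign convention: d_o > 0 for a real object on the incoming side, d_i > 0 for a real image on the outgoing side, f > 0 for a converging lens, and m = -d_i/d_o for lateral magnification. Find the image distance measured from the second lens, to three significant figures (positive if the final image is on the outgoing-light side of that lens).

-6.79 cm

Lens 1: 1/d_i1 = 1/f_1 - 1/d_o1 = 1/15 - 1/57.5 = 0.04928 cm^-1, so d_i1 = 20.294 cm.
Object distance for lens 2: d_o2 = 54 - 20.294 = 33.706 cm.
Lens 2: 1/d_i2 = 1/f_2 - 1/d_o2 = 1/(-8.5) - 1/(33.706) = -0.14732 cm^-1, so d_i2 = -6.788 cm.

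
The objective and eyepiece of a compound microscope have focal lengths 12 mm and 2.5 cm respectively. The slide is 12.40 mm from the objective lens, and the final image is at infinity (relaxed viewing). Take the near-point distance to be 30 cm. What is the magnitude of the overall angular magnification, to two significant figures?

360

Convert to cm: f_obj = 12 mm = 1.2 cm; d_o = 12.40 mm = 1.24 cm.
Objective: 1/d_i = 1/f_obj - 1/d_o = 1/1.2 - 1/1.24 = 0.02688 cm^-1, so d_i = 37.200 cm.
m_obj = -d_i/d_o = -37.200/1.24 = -30.000.
Eyepiece angular magnification (image at infinity): M_eye = D/f_e = 30/2.5 = 12.000.
Overall M = m_obj x M_eye = (-30.000)(12.000) = -360.00.
|M| = 360.00.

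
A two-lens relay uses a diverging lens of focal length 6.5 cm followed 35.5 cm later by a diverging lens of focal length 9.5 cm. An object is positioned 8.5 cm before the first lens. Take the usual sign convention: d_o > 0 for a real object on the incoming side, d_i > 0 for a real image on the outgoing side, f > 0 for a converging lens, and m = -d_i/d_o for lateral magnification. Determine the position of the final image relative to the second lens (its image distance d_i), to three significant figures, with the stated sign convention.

Lens 1: 1/d_i1 = 1/f_1 - 1/d_o1 = 1/(-6.5) - 1/8.5 = -0.27149 cm^-1, so d_i1 = -3.683 cm.
The intermediate image is virtual, 3.683 cm to the left of lens 1, so d_o2 = L - d_i1 = 35.5 - (-3.683) = 39.183 cm.
Lens 2: 1/d_i2 = 1/f_2 - 1/d_o2 = 1/(-9.5) - 1/(39.183) = -0.13078 cm^-1, so d_i2 = -7.646 cm.

-7.65 cm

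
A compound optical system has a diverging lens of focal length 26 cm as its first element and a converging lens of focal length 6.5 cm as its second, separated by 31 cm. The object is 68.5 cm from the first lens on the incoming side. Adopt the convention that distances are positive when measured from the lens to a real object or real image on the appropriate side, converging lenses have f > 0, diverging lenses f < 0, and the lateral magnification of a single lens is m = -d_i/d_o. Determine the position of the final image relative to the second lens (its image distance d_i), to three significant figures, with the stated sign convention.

7.47 cm

Lens 1: 1/d_i1 = 1/f_1 - 1/d_o1 = 1/(-26) - 1/68.5 = -0.05306 cm^-1, so d_i1 = -18.847 cm.
With d_i1 < 0 the first image is virtual and lies on the object side; the object distance for lens 2 is d_o2 = 31 - (-18.847) = 49.847 cm.
Lens 2: 1/d_i2 = 1/f_2 - 1/d_o2 = 1/6.5 - 1/(49.847) = 0.13378 cm^-1, so d_i2 = 7.475 cm.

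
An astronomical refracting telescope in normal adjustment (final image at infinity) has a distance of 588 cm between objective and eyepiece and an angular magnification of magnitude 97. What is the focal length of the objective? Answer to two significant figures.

580 cm

In normal adjustment the tube length equals f_obj + f_eye and |M| = f_obj/f_eye.
So f_obj = 97 f_eye and 97 f_eye + f_eye = 588 cm, giving f_eye = 588/98 = 6.000 cm and f_obj = 582.000 cm.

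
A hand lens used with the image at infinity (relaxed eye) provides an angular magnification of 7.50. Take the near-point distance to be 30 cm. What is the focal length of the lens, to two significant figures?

4.0 cm

For the image at infinity, M = D/f.
f = D/M = 30/7.5 = 4.000 cm.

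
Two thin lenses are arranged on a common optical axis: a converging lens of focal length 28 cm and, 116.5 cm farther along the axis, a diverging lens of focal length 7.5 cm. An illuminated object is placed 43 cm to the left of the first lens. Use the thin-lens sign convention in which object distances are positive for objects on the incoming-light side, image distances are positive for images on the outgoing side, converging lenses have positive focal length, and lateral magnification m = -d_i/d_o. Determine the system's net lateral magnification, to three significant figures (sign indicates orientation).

Lens 1: 1/d_i1 = 1/f_1 - 1/d_o1 = 1/28 - 1/43 = 0.01246 cm^-1, so d_i1 = 80.267 cm.
m_1 = -(80.267)/43 = -1.8667.
The intermediate image is 80.267 cm to the right of lens 1, so d_o2 = L - d_i1 = 116.5 - 80.267 = 36.233 cm.
Lens 2: 1/d_i2 = 1/f_2 - 1/d_o2 = 1/(-7.5) - 1/(36.233) = -0.16093 cm^-1, so d_i2 = -6.214 cm.
m_2 = -(-6.214)/(36.233) = 0.1715.
Overall magnification: m = m_1 m_2 = -0.3201.

-0.320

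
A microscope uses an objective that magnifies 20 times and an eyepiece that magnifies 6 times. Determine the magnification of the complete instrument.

The overall magnification of a compound microscope is the product of the objective and eyepiece magnifications:
M = M_obj x M_eye = 20 x 6 = 120.

120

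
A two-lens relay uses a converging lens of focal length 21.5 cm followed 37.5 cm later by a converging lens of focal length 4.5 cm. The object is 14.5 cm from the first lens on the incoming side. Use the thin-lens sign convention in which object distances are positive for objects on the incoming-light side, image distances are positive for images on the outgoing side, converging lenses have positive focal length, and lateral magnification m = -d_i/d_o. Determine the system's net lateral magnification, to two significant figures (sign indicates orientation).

First lens: d_i1 = 1/(1/21.5 - 1/14.5) = -44.536 cm.
m_1 = -(-44.536)/14.5 = 3.0714.
The intermediate image is virtual, 44.536 cm to the left of lens 1, so d_o2 = L - d_i1 = 37.5 - (-44.536) = 82.036 cm.
Second lens: d_i2 = 1/(1/4.5 - 1/(82.036)) = 4.761 cm.
m_2 = -(4.761)/(82.036) = -0.0580.
Total m = m_1 x m_2 = (3.0714)(-0.0580) = -0.1783.

-0.18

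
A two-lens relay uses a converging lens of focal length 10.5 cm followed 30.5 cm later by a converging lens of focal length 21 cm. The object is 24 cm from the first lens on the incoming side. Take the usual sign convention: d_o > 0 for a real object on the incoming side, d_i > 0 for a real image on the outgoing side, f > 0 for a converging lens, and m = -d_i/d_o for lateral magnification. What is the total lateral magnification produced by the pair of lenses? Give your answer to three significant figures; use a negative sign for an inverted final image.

-1.78

First lens: d_i1 = 1/(1/10.5 - 1/24) = 18.667 cm.
m_1 = -(18.667)/24 = -0.7778.
The intermediate image is 18.667 cm to the right of lens 1, so d_o2 = L - d_i1 = 30.5 - 18.667 = 11.833 cm.
Second lens: d_i2 = 1/(1/21 - 1/(11.833)) = -27.109 cm.
m_2 = -(-27.109)/(11.833) = 2.2909.
The system's lateral magnification is m_1 m_2 = (-0.7778)(2.2909) = -1.7818.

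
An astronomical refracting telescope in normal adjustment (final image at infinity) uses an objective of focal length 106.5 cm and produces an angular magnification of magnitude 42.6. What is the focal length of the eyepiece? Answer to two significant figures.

|M| = f_obj/f_eye, so f_eye = f_obj/|M| = 106.5/42.6 = 2.500 cm.

2.5 cm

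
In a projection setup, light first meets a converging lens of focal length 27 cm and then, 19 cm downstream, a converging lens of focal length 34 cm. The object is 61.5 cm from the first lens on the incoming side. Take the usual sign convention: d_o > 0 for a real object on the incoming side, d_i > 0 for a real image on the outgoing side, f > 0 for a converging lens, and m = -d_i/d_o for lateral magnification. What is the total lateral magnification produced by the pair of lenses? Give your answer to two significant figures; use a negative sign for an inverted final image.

Applying the thin-lens equation to the first lens, 1/27 = 1/61.5 + 1/d_i1, which gives d_i1 = 48.130 cm.
Its lateral magnification is m_1 = -d_i1/d_o1 = -(48.130)/61.5 = -0.7826.
This image would form 48.130 cm past lens 1, i.e. 29.130 cm beyond lens 2, so it is a virtual object for lens 2: d_o2 = 19 - 48.130 = -29.130 cm.
Applying the thin-lens equation again with f_2 = 34 cm and d_o2 = -29.130 cm gives d_i2 = 15.689 cm.
m_2 = -(15.689)/(-29.130) = 0.5386.
Overall magnification: m = m_1 m_2 = -0.4215.

-0.42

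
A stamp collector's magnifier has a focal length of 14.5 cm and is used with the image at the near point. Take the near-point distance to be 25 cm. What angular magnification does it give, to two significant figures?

2.7

M = 1 + D/f = 1 + 25/14.5 = 2.724.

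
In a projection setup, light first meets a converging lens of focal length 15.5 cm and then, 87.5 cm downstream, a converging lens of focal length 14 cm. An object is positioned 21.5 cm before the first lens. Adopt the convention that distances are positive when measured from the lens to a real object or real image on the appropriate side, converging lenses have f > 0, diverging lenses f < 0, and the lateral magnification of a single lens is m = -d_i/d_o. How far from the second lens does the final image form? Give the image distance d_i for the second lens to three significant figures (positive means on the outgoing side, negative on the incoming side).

Lens 1: 1/d_i1 = 1/f_1 - 1/d_o1 = 1/15.5 - 1/21.5 = 0.01800 cm^-1, so d_i1 = 55.542 cm.
Object distance for lens 2: d_o2 = 87.5 - 55.542 = 31.958 cm.
Lens 2: 1/d_i2 = 1/f_2 - 1/d_o2 = 1/14 - 1/(31.958) = 0.04014 cm^-1, so d_i2 = 24.914 cm.

24.9 cm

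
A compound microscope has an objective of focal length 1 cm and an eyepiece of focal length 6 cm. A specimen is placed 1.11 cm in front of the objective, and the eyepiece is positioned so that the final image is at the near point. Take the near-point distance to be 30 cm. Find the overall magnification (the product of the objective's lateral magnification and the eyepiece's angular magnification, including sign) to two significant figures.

Objective: 1/d_i = 1/f_obj - 1/d_o = 1/1 - 1/1.11 = 0.09910 cm^-1, so d_i = 10.091 cm.
m_obj = -d_i/d_o = -10.091/1.11 = -9.091.
Eyepiece angular magnification (image at near point): M_eye = 1 + D/f_e = 1 + 30/6 = 6.000.
Overall M = m_obj x M_eye = (-9.091)(6.000) = -54.55.

-55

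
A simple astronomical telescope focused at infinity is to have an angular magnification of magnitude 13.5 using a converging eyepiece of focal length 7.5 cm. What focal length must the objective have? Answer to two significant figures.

100 cm

|M| = f_obj/|f_eye|, so f_obj = |M| x |f_eye| = 13.5 x 7.5 = 101.250 cm.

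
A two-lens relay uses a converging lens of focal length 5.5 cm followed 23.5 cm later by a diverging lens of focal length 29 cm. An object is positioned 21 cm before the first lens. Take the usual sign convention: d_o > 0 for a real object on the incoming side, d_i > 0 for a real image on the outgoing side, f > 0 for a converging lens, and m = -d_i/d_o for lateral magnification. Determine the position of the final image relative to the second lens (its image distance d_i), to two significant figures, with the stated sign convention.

-10 cm

Lens 1: 1/d_i1 = 1/f_1 - 1/d_o1 = 1/5.5 - 1/21 = 0.13420 cm^-1, so d_i1 = 7.452 cm.
That image sits 16.048 cm in front of the second lens, so d_o2 = 16.048 cm.
Lens 2: 1/d_i2 = 1/f_2 - 1/d_o2 = 1/(-29) - 1/(16.048) = -0.09679 cm^-1, so d_i2 = -10.331 cm.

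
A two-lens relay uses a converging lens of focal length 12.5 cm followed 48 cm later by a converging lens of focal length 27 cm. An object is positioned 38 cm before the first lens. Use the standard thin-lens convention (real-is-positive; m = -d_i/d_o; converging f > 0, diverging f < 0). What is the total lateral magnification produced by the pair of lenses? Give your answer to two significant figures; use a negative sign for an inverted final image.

First lens: d_i1 = 1/(1/12.5 - 1/38) = 18.627 cm.
m_1 = -(18.627)/38 = -0.4902.
That image sits 29.373 cm in front of the second lens, so d_o2 = 29.373 cm.
Second lens: d_i2 = 1/(1/27 - 1/(29.373)) = 334.264 cm.
m_2 = -(334.264)/(29.373) = -11.3802.
The system's lateral magnification is m_1 m_2 = (-0.4902)(-11.3802) = 5.5785.

5.6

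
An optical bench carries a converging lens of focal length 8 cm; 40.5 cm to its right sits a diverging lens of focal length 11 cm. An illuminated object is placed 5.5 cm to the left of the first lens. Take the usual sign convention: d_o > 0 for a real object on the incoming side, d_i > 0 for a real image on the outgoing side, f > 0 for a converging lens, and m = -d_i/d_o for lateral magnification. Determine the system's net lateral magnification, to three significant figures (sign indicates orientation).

0.509

Lens 1: 1/d_i1 = 1/f_1 - 1/d_o1 = 1/8 - 1/5.5 = -0.05682 cm^-1, so d_i1 = -17.600 cm.
m_1 = -(-17.600)/5.5 = 3.2000.
The intermediate image is virtual, 17.600 cm to the left of lens 1, so d_o2 = L - d_i1 = 40.5 - (-17.600) = 58.100 cm.
Lens 2: 1/d_i2 = 1/f_2 - 1/d_o2 = 1/(-11) - 1/(58.100) = -0.10812 cm^-1, so d_i2 = -9.249 cm.
m_2 = -(-9.249)/(58.100) = 0.1592.
Total m = m_1 x m_2 = (3.2000)(0.1592) = 0.5094.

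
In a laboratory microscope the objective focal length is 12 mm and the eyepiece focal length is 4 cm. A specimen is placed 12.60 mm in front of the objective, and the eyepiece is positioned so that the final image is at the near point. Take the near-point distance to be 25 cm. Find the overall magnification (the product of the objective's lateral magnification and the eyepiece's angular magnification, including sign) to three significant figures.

-145

Convert to cm: f_obj = 12 mm = 1.2 cm; d_o = 12.60 mm = 1.26 cm.
Objective: 1/d_i = 1/f_obj - 1/d_o = 1/1.2 - 1/1.26 = 0.03968 cm^-1, so d_i = 25.200 cm.
m_obj = -d_i/d_o = -25.200/1.26 = -20.000.
Eyepiece angular magnification (image at near point): M_eye = 1 + D/f_e = 1 + 25/4 = 7.250.
Overall M = m_obj x M_eye = (-20.000)(7.250) = -145.00.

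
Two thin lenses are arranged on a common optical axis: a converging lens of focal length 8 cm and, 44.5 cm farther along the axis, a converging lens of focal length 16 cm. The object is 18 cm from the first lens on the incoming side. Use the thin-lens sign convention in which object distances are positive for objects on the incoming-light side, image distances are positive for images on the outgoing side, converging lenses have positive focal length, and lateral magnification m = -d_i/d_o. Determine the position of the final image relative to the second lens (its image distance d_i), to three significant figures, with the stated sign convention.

34.2 cm

Lens 1: 1/d_i1 = 1/f_1 - 1/d_o1 = 1/8 - 1/18 = 0.06944 cm^-1, so d_i1 = 14.400 cm.
Object distance for lens 2: d_o2 = 44.5 - 14.400 = 30.100 cm.
Lens 2: 1/d_i2 = 1/f_2 - 1/d_o2 = 1/16 - 1/(30.100) = 0.02928 cm^-1, so d_i2 = 34.156 cm.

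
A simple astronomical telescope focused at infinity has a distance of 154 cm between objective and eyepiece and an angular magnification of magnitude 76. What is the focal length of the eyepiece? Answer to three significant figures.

2.00 cm

In normal adjustment the tube length equals f_obj + f_eye and |M| = f_obj/f_eye.
So f_obj = 76 f_eye and 76 f_eye + f_eye = 154 cm, giving f_eye = 154/77 = 2.000 cm and f_obj = 152.000 cm.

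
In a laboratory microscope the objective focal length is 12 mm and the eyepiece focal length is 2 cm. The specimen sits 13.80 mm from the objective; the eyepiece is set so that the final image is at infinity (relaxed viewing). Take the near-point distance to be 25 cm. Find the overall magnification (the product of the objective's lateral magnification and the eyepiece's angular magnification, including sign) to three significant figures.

-83.3

Convert to cm: f_obj = 12 mm = 1.2 cm; d_o = 13.80 mm = 1.38 cm.
Objective: 1/d_i = 1/f_obj - 1/d_o = 1/1.2 - 1/1.38 = 0.10870 cm^-1, so d_i = 9.200 cm.
m_obj = -d_i/d_o = -9.200/1.38 = -6.667.
Eyepiece angular magnification (image at infinity): M_eye = D/f_e = 25/2 = 12.500.
Overall M = m_obj x M_eye = (-6.667)(12.500) = -83.33.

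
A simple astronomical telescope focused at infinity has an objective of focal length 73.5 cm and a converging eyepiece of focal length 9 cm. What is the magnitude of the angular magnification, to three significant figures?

8.17

|M| = f_obj/|f_eye| = 73.5/9 = 8.167.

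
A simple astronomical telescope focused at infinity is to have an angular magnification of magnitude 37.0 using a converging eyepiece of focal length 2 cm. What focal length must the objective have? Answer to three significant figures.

|M| = f_obj/|f_eye|, so f_obj = |M| x |f_eye| = 37.0 x 2 = 74.000 cm.

74.0 cm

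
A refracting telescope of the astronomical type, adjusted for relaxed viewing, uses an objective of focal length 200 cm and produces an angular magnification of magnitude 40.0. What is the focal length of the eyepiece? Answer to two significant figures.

|M| = f_obj/f_eye, so f_eye = f_obj/|M| = 200/40.0 = 5.000 cm.

5.0 cm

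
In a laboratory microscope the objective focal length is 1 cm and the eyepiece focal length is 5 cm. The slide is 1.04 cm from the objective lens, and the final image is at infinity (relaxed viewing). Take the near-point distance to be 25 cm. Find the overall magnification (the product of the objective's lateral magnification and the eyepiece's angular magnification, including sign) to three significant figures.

-125

Objective: 1/d_i = 1/f_obj - 1/d_o = 1/1 - 1/1.04 = 0.03846 cm^-1, so d_i = 26.000 cm.
m_obj = -d_i/d_o = -26.000/1.04 = -25.000.
Eyepiece angular magnification (image at infinity): M_eye = D/f_e = 25/5 = 5.000.
Overall M = m_obj x M_eye = (-25.000)(5.000) = -125.00.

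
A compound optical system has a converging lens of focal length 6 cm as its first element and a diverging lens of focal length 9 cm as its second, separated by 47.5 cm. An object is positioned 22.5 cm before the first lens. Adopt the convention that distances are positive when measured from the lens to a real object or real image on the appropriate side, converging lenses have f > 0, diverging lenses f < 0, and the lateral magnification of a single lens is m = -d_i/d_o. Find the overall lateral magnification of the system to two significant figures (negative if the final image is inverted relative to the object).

-0.068

First lens: d_i1 = 1/(1/6 - 1/22.5) = 8.182 cm.
m_1 = -(8.182)/22.5 = -0.3636.
The intermediate image is 8.182 cm to the right of lens 1, so d_o2 = L - d_i1 = 47.5 - 8.182 = 39.318 cm.
Second lens: d_i2 = 1/(1/(-9) - 1/(39.318)) = -7.324 cm.
m_2 = -(-7.324)/(39.318) = 0.1863.
Overall magnification: m = m_1 m_2 = -0.0677.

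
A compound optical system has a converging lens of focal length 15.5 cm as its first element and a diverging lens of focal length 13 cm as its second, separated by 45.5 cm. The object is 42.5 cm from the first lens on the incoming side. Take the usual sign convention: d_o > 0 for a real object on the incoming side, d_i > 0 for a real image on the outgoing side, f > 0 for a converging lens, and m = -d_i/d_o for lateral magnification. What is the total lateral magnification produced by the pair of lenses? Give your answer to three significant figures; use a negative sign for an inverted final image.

-0.219

First lens: d_i1 = 1/(1/15.5 - 1/42.5) = 24.398 cm.
m_1 = -(24.398)/42.5 = -0.5741.
That image sits 21.102 cm in front of the second lens, so d_o2 = 21.102 cm.
Second lens: d_i2 = 1/(1/(-13) - 1/(21.102)) = -8.044 cm.
m_2 = -(-8.044)/(21.102) = 0.3812.
Overall magnification: m = m_1 m_2 = -0.2188.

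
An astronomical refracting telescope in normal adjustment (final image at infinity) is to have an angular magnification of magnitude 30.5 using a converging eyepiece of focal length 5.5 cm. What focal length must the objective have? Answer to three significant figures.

|M| = f_obj/|f_eye|, so f_obj = |M| x |f_eye| = 30.5 x 5.5 = 167.750 cm.

168 cm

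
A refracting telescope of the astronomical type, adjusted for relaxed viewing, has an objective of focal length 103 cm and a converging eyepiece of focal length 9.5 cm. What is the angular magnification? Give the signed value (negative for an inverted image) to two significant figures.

-11

M = -f_obj/f_eye = -103/(9.5) = -10.842.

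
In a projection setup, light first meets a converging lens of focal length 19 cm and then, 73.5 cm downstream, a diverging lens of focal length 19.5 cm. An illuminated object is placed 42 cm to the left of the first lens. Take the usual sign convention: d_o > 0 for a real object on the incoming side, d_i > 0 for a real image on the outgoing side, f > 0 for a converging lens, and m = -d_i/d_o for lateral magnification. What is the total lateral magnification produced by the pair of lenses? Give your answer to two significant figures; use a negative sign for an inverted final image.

-0.28

First lens: d_i1 = 1/(1/19 - 1/42) = 34.696 cm.
m_1 = -(34.696)/42 = -0.8261.
Object distance for lens 2: d_o2 = 73.5 - 34.696 = 38.804 cm.
Second lens: d_i2 = 1/(1/(-19.5) - 1/(38.804)) = -12.978 cm.
m_2 = -(-12.978)/(38.804) = 0.3345.
The system's lateral magnification is m_1 m_2 = (-0.8261)(0.3345) = -0.2763.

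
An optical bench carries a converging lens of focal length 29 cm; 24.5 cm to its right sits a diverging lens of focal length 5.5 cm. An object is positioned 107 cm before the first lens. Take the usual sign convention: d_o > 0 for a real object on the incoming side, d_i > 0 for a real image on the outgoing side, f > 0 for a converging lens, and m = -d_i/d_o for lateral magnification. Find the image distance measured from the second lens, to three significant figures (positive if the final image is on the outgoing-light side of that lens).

-8.59 cm

First lens: d_i1 = 1/(1/29 - 1/107) = 39.782 cm.
Since 39.782 cm > 24.5 cm, the first image lies past the second lens and serves as a virtual object: d_o2 = L - d_i1 = -15.282 cm.
Second lens: d_i2 = 1/(1/(-5.5) - 1/(-15.282)) = -8.592 cm.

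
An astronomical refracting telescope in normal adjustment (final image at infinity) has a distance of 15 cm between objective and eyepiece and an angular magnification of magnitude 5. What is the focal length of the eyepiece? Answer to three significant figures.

2.50 cm

In normal adjustment the tube length equals f_obj + f_eye and |M| = f_obj/f_eye.
So f_obj = 5 f_eye and 5 f_eye + f_eye = 15 cm, giving f_eye = 15/6 = 2.500 cm and f_obj = 12.500 cm.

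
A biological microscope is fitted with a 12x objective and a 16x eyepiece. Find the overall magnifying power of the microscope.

The overall magnification of a compound microscope is the product of the objective and eyepiece magnifications:
M = M_obj x M_eye = 12 x 16 = 192.

192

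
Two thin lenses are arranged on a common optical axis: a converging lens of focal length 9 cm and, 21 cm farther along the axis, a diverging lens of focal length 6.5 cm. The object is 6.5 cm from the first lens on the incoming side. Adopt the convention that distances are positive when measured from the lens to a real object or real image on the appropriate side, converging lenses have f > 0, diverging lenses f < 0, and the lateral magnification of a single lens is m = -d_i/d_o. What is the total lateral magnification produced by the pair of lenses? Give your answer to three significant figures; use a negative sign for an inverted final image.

First lens: d_i1 = 1/(1/9 - 1/6.5) = -23.400 cm.
m_1 = -(-23.400)/6.5 = 3.6000.
The intermediate image is virtual, 23.400 cm to the left of lens 1, so d_o2 = L - d_i1 = 21 - (-23.400) = 44.400 cm.
Second lens: d_i2 = 1/(1/(-6.5) - 1/(44.400)) = -5.670 cm.
m_2 = -(-5.670)/(44.400) = 0.1277.
Overall magnification: m = m_1 m_2 = 0.4597.

0.460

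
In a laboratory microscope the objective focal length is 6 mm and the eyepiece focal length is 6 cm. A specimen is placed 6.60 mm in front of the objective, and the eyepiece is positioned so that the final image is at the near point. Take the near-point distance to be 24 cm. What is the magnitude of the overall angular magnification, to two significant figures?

50

Convert to cm: f_obj = 6 mm = 0.6 cm; d_o = 6.60 mm = 0.66 cm.
Objective: 1/d_i = 1/f_obj - 1/d_o = 1/0.6 - 1/0.66 = 0.15152 cm^-1, so d_i = 6.600 cm.
m_obj = -d_i/d_o = -6.600/0.66 = -10.000.
Eyepiece angular magnification (image at near point): M_eye = 1 + D/f_e = 1 + 24/6 = 5.000.
Overall M = m_obj x M_eye = (-10.000)(5.000) = -50.00.
|M| = 50.00.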